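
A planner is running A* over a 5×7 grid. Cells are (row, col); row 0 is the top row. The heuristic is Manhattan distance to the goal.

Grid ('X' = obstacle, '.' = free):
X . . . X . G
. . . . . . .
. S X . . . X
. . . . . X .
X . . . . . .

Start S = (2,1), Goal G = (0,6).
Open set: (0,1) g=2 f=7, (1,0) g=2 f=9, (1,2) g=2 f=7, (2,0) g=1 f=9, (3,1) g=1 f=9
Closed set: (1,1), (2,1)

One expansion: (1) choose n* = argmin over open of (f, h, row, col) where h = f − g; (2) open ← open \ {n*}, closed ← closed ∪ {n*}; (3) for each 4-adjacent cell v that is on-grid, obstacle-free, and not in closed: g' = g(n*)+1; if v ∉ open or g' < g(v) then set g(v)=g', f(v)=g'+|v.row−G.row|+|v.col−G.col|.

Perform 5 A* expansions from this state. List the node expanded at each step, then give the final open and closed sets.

order=[(0,1) → (0,2) → (0,3) → (1,2) → (1,3)]; open=[(1,0) g=2 f=9, (1,4) g=4 f=7, (2,0) g=1 f=9, (2,3) g=4 f=9, (3,1) g=1 f=9]; closed=[(0,1), (0,2), (0,3), (1,1), (1,2), (1,3), (2,1)]

step 1: expand (0,1) (f=7, h=5) → closed; open now [(0,2) g=3 f=7, (1,0) g=2 f=9, (1,2) g=2 f=7, (2,0) g=1 f=9, (3,1) g=1 f=9]
step 2: expand (0,2) (f=7, h=4) → closed; open now [(0,3) g=4 f=7, (1,0) g=2 f=9, (1,2) g=2 f=7, (2,0) g=1 f=9, (3,1) g=1 f=9]
step 3: expand (0,3) (f=7, h=3) → closed; open now [(1,0) g=2 f=9, (1,2) g=2 f=7, (1,3) g=5 f=9, (2,0) g=1 f=9, (3,1) g=1 f=9]
step 4: expand (1,2) (f=7, h=5) → closed; open now [(1,0) g=2 f=9, (1,3) g=3 f=7, (2,0) g=1 f=9, (3,1) g=1 f=9]
step 5: expand (1,3) (f=7, h=4) → closed; open now [(1,0) g=2 f=9, (1,4) g=4 f=7, (2,0) g=1 f=9, (2,3) g=4 f=9, (3,1) g=1 f=9]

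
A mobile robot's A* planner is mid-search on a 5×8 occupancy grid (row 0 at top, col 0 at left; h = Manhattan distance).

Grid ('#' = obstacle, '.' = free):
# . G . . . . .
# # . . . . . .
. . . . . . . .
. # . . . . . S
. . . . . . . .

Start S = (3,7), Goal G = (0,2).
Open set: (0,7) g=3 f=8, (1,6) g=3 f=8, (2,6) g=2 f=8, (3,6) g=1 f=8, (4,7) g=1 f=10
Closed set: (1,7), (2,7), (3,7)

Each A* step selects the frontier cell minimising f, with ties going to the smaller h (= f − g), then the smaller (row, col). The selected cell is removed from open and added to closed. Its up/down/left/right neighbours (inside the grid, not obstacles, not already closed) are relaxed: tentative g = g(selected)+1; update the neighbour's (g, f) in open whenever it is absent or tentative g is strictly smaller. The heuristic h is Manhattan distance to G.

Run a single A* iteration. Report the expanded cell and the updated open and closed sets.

step 1: expand (0,7) (f=8, h=5) → closed; open now [(0,6) g=4 f=8, (1,6) g=3 f=8, (2,6) g=2 f=8, (3,6) g=1 f=8, (4,7) g=1 f=10]

expanded=(0,7); open=[(0,6) g=4 f=8, (1,6) g=3 f=8, (2,6) g=2 f=8, (3,6) g=1 f=8, (4,7) g=1 f=10]; closed=[(0,7), (1,7), (2,7), (3,7)]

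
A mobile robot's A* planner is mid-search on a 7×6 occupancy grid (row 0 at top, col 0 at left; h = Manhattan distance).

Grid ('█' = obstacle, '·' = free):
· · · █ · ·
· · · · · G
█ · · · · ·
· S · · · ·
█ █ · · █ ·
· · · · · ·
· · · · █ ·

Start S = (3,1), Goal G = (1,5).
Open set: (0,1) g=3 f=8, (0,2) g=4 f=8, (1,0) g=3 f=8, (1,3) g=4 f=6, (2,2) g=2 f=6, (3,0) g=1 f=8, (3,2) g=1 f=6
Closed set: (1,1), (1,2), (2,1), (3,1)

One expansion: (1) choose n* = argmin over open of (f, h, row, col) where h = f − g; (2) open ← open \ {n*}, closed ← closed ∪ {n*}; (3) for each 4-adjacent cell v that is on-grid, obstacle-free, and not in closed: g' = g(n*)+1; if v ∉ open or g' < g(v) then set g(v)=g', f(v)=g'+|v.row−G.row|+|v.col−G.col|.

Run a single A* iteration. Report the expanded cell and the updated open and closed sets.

step 1: expand (1,3) (f=6, h=2) → closed; open now [(0,1) g=3 f=8, (0,2) g=4 f=8, (1,0) g=3 f=8, (1,4) g=5 f=6, (2,2) g=2 f=6, (2,3) g=5 f=8, (3,0) g=1 f=8, (3,2) g=1 f=6]

expanded=(1,3); open=[(0,1) g=3 f=8, (0,2) g=4 f=8, (1,0) g=3 f=8, (1,4) g=5 f=6, (2,2) g=2 f=6, (2,3) g=5 f=8, (3,0) g=1 f=8, (3,2) g=1 f=6]; closed=[(1,1), (1,2), (1,3), (2,1), (3,1)]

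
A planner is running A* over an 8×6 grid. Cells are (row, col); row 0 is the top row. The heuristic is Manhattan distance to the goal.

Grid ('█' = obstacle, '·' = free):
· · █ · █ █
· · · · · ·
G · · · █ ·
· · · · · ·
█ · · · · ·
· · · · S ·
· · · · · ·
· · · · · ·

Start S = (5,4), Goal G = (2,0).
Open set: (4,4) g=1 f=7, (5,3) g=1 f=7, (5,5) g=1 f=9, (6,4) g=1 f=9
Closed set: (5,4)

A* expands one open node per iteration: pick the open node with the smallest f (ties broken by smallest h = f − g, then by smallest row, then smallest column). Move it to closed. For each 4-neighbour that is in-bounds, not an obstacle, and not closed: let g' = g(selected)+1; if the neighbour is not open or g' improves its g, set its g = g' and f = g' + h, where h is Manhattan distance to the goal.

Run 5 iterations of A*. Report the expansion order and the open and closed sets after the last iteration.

order=[(4,4) → (3,4) → (3,3) → (2,3) → (2,2)]; open=[(1,2) g=6 f=9, (1,3) g=5 f=9, (2,1) g=6 f=7, (3,2) g=4 f=7, (3,5) g=3 f=9, (4,3) g=2 f=7, (4,5) g=2 f=9, (5,3) g=1 f=7, (5,5) g=1 f=9, (6,4) g=1 f=9]; closed=[(2,2), (2,3), (3,3), (3,4), (4,4), (5,4)]

step 1: expand (4,4) (f=7, h=6) → closed; open now [(3,4) g=2 f=7, (4,3) g=2 f=7, (4,5) g=2 f=9, (5,3) g=1 f=7, (5,5) g=1 f=9, (6,4) g=1 f=9]
step 2: expand (3,4) (f=7, h=5) → closed; open now [(3,3) g=3 f=7, (3,5) g=3 f=9, (4,3) g=2 f=7, (4,5) g=2 f=9, (5,3) g=1 f=7, (5,5) g=1 f=9, (6,4) g=1 f=9]
step 3: expand (3,3) (f=7, h=4) → closed; open now [(2,3) g=4 f=7, (3,2) g=4 f=7, (3,5) g=3 f=9, (4,3) g=2 f=7, (4,5) g=2 f=9, (5,3) g=1 f=7, (5,5) g=1 f=9, (6,4) g=1 f=9]
step 4: expand (2,3) (f=7, h=3) → closed; open now [(1,3) g=5 f=9, (2,2) g=5 f=7, (3,2) g=4 f=7, (3,5) g=3 f=9, (4,3) g=2 f=7, (4,5) g=2 f=9, (5,3) g=1 f=7, (5,5) g=1 f=9, (6,4) g=1 f=9]
step 5: expand (2,2) (f=7, h=2) → closed; open now [(1,2) g=6 f=9, (1,3) g=5 f=9, (2,1) g=6 f=7, (3,2) g=4 f=7, (3,5) g=3 f=9, (4,3) g=2 f=7, (4,5) g=2 f=9, (5,3) g=1 f=7, (5,5) g=1 f=9, (6,4) g=1 f=9]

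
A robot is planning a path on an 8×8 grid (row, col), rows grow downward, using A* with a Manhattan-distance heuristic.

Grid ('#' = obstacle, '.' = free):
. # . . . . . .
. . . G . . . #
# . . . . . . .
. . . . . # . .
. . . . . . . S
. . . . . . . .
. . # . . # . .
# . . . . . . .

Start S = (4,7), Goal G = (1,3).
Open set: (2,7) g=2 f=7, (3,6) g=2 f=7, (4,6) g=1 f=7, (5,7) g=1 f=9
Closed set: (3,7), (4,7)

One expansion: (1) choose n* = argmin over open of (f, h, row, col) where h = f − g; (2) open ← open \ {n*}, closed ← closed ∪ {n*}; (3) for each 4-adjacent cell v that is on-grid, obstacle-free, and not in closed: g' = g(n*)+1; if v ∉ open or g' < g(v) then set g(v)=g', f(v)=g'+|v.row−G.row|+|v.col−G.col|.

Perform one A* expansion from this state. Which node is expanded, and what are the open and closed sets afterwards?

expanded=(2,7); open=[(2,6) g=3 f=7, (3,6) g=2 f=7, (4,6) g=1 f=7, (5,7) g=1 f=9]; closed=[(2,7), (3,7), (4,7)]

step 1: expand (2,7) (f=7, h=5) → closed; open now [(2,6) g=3 f=7, (3,6) g=2 f=7, (4,6) g=1 f=7, (5,7) g=1 f=9]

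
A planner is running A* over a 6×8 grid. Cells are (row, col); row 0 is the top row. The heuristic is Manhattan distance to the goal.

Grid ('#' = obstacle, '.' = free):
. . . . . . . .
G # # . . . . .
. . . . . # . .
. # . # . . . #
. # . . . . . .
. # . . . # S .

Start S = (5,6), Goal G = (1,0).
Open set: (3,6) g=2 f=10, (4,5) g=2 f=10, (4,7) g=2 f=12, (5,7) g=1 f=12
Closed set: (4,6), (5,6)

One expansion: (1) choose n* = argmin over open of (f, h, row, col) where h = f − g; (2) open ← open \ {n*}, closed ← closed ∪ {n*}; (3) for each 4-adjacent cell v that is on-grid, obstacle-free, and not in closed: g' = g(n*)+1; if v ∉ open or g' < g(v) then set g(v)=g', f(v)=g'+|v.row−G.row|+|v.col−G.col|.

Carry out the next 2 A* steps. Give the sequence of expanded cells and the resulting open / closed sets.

step 1: expand (3,6) (f=10, h=8) → closed; open now [(2,6) g=3 f=10, (3,5) g=3 f=10, (4,5) g=2 f=10, (4,7) g=2 f=12, (5,7) g=1 f=12]
step 2: expand (2,6) (f=10, h=7) → closed; open now [(1,6) g=4 f=10, (2,7) g=4 f=12, (3,5) g=3 f=10, (4,5) g=2 f=10, (4,7) g=2 f=12, (5,7) g=1 f=12]

order=[(3,6) → (2,6)]; open=[(1,6) g=4 f=10, (2,7) g=4 f=12, (3,5) g=3 f=10, (4,5) g=2 f=10, (4,7) g=2 f=12, (5,7) g=1 f=12]; closed=[(2,6), (3,6), (4,6), (5,6)]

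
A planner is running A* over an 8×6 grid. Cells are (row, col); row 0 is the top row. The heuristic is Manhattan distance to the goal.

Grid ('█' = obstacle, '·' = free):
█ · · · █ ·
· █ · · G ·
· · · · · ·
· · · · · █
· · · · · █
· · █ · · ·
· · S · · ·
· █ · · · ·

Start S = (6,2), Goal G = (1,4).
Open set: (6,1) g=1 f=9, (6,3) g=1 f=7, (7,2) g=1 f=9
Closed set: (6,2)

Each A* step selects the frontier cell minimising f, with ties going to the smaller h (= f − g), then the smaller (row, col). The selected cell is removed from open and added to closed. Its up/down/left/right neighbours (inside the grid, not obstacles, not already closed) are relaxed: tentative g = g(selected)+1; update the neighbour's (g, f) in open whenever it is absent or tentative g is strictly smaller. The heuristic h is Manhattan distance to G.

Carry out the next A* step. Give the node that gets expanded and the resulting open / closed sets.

expanded=(6,3); open=[(5,3) g=2 f=7, (6,1) g=1 f=9, (6,4) g=2 f=7, (7,2) g=1 f=9, (7,3) g=2 f=9]; closed=[(6,2), (6,3)]

step 1: expand (6,3) (f=7, h=6) → closed; open now [(5,3) g=2 f=7, (6,1) g=1 f=9, (6,4) g=2 f=7, (7,2) g=1 f=9, (7,3) g=2 f=9]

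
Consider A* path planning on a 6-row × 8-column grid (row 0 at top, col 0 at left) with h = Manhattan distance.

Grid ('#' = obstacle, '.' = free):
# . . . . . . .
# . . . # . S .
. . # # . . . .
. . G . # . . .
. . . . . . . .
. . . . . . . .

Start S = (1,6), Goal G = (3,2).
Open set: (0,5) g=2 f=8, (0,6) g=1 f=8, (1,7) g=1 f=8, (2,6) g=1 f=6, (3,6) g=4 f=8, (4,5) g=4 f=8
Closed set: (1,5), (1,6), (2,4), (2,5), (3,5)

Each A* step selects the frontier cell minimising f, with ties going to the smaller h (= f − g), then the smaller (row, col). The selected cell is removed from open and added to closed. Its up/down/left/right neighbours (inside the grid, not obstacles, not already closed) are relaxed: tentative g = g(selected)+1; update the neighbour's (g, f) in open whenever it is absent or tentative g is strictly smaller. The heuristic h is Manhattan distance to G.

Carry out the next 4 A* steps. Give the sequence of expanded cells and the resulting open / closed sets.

order=[(2,6) → (3,6) → (4,5) → (4,4)]; open=[(0,5) g=2 f=8, (0,6) g=1 f=8, (1,7) g=1 f=8, (2,7) g=2 f=8, (3,7) g=3 f=8, (4,3) g=6 f=8, (4,6) g=3 f=8, (5,4) g=6 f=10, (5,5) g=5 f=10]; closed=[(1,5), (1,6), (2,4), (2,5), (2,6), (3,5), (3,6), (4,4), (4,5)]

step 1: expand (2,6) (f=6, h=5) → closed; open now [(0,5) g=2 f=8, (0,6) g=1 f=8, (1,7) g=1 f=8, (2,7) g=2 f=8, (3,6) g=2 f=6, (4,5) g=4 f=8]
step 2: expand (3,6) (f=6, h=4) → closed; open now [(0,5) g=2 f=8, (0,6) g=1 f=8, (1,7) g=1 f=8, (2,7) g=2 f=8, (3,7) g=3 f=8, (4,5) g=4 f=8, (4,6) g=3 f=8]
step 3: expand (4,5) (f=8, h=4) → closed; open now [(0,5) g=2 f=8, (0,6) g=1 f=8, (1,7) g=1 f=8, (2,7) g=2 f=8, (3,7) g=3 f=8, (4,4) g=5 f=8, (4,6) g=3 f=8, (5,5) g=5 f=10]
step 4: expand (4,4) (f=8, h=3) → closed; open now [(0,5) g=2 f=8, (0,6) g=1 f=8, (1,7) g=1 f=8, (2,7) g=2 f=8, (3,7) g=3 f=8, (4,3) g=6 f=8, (4,6) g=3 f=8, (5,4) g=6 f=10, (5,5) g=5 f=10]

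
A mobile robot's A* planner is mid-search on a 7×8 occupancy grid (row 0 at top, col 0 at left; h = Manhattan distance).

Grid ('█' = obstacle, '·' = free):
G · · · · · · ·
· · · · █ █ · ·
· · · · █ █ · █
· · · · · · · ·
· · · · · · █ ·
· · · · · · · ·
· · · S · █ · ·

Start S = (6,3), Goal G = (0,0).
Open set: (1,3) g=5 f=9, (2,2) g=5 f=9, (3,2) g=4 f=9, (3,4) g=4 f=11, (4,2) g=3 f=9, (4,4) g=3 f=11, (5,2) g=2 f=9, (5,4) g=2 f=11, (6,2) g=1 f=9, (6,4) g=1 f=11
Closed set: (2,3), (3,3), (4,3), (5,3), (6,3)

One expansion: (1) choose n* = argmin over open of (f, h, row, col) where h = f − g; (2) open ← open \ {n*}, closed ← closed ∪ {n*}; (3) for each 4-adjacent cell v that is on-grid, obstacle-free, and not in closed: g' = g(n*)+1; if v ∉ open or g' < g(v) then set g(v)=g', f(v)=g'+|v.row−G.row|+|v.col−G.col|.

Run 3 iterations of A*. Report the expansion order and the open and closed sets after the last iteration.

order=[(1,3) → (0,3) → (0,2)]; open=[(0,1) g=8 f=9, (0,4) g=7 f=11, (1,2) g=6 f=9, (2,2) g=5 f=9, (3,2) g=4 f=9, (3,4) g=4 f=11, (4,2) g=3 f=9, (4,4) g=3 f=11, (5,2) g=2 f=9, (5,4) g=2 f=11, (6,2) g=1 f=9, (6,4) g=1 f=11]; closed=[(0,2), (0,3), (1,3), (2,3), (3,3), (4,3), (5,3), (6,3)]

step 1: expand (1,3) (f=9, h=4) → closed; open now [(0,3) g=6 f=9, (1,2) g=6 f=9, (2,2) g=5 f=9, (3,2) g=4 f=9, (3,4) g=4 f=11, (4,2) g=3 f=9, (4,4) g=3 f=11, (5,2) g=2 f=9, (5,4) g=2 f=11, (6,2) g=1 f=9, (6,4) g=1 f=11]
step 2: expand (0,3) (f=9, h=3) → closed; open now [(0,2) g=7 f=9, (0,4) g=7 f=11, (1,2) g=6 f=9, (2,2) g=5 f=9, (3,2) g=4 f=9, (3,4) g=4 f=11, (4,2) g=3 f=9, (4,4) g=3 f=11, (5,2) g=2 f=9, (5,4) g=2 f=11, (6,2) g=1 f=9, (6,4) g=1 f=11]
step 3: expand (0,2) (f=9, h=2) → closed; open now [(0,1) g=8 f=9, (0,4) g=7 f=11, (1,2) g=6 f=9, (2,2) g=5 f=9, (3,2) g=4 f=9, (3,4) g=4 f=11, (4,2) g=3 f=9, (4,4) g=3 f=11, (5,2) g=2 f=9, (5,4) g=2 f=11, (6,2) g=1 f=9, (6,4) g=1 f=11]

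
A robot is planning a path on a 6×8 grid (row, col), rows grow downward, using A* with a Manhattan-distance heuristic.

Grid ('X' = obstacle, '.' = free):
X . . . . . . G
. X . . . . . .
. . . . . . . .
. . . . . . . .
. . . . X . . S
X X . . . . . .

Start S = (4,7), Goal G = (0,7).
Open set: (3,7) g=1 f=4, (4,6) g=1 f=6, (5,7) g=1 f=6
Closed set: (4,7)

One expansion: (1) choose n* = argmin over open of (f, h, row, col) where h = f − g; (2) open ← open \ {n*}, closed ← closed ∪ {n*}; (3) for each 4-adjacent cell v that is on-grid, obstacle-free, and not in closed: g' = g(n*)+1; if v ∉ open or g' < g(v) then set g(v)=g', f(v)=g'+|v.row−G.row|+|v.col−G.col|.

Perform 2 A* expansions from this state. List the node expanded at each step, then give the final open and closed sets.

order=[(3,7) → (2,7)]; open=[(1,7) g=3 f=4, (2,6) g=3 f=6, (3,6) g=2 f=6, (4,6) g=1 f=6, (5,7) g=1 f=6]; closed=[(2,7), (3,7), (4,7)]

step 1: expand (3,7) (f=4, h=3) → closed; open now [(2,7) g=2 f=4, (3,6) g=2 f=6, (4,6) g=1 f=6, (5,7) g=1 f=6]
step 2: expand (2,7) (f=4, h=2) → closed; open now [(1,7) g=3 f=4, (2,6) g=3 f=6, (3,6) g=2 f=6, (4,6) g=1 f=6, (5,7) g=1 f=6]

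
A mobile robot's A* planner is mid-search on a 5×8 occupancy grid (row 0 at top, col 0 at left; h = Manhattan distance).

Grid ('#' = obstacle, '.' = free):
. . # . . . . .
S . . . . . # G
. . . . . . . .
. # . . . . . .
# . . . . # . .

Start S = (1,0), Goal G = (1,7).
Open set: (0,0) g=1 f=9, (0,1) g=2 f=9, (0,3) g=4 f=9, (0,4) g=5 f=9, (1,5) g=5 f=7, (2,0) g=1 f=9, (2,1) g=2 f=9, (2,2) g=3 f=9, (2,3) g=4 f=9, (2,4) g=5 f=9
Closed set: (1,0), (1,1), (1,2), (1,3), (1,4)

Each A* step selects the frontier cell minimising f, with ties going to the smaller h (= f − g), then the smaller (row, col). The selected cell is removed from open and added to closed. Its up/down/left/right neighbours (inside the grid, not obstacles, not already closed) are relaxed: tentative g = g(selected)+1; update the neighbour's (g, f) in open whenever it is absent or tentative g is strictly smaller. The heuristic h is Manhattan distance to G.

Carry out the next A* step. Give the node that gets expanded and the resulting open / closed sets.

step 1: expand (1,5) (f=7, h=2) → closed; open now [(0,0) g=1 f=9, (0,1) g=2 f=9, (0,3) g=4 f=9, (0,4) g=5 f=9, (0,5) g=6 f=9, (2,0) g=1 f=9, (2,1) g=2 f=9, (2,2) g=3 f=9, (2,3) g=4 f=9, (2,4) g=5 f=9, (2,5) g=6 f=9]

expanded=(1,5); open=[(0,0) g=1 f=9, (0,1) g=2 f=9, (0,3) g=4 f=9, (0,4) g=5 f=9, (0,5) g=6 f=9, (2,0) g=1 f=9, (2,1) g=2 f=9, (2,2) g=3 f=9, (2,3) g=4 f=9, (2,4) g=5 f=9, (2,5) g=6 f=9]; closed=[(1,0), (1,1), (1,2), (1,3), (1,4), (1,5)]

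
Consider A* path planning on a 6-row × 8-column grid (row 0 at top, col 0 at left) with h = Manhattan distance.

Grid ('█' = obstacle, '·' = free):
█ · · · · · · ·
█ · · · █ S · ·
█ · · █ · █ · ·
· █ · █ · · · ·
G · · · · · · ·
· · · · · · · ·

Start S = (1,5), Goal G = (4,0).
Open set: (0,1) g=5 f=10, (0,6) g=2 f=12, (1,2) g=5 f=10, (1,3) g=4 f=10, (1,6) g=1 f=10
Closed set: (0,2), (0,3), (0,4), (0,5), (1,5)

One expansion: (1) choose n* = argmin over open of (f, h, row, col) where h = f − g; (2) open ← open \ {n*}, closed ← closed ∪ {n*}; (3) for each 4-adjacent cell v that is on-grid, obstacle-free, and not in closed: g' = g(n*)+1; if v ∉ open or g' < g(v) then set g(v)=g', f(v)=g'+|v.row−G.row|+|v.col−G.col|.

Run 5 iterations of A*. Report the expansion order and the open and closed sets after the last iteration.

order=[(0,1) → (1,1) → (2,1) → (1,2) → (2,2)]; open=[(0,6) g=2 f=12, (1,3) g=4 f=10, (1,6) g=1 f=10, (3,2) g=7 f=10]; closed=[(0,1), (0,2), (0,3), (0,4), (0,5), (1,1), (1,2), (1,5), (2,1), (2,2)]

step 1: expand (0,1) (f=10, h=5) → closed; open now [(0,6) g=2 f=12, (1,1) g=6 f=10, (1,2) g=5 f=10, (1,3) g=4 f=10, (1,6) g=1 f=10]
step 2: expand (1,1) (f=10, h=4) → closed; open now [(0,6) g=2 f=12, (1,2) g=5 f=10, (1,3) g=4 f=10, (1,6) g=1 f=10, (2,1) g=7 f=10]
step 3: expand (2,1) (f=10, h=3) → closed; open now [(0,6) g=2 f=12, (1,2) g=5 f=10, (1,3) g=4 f=10, (1,6) g=1 f=10, (2,2) g=8 f=12]
step 4: expand (1,2) (f=10, h=5) → closed; open now [(0,6) g=2 f=12, (1,3) g=4 f=10, (1,6) g=1 f=10, (2,2) g=6 f=10]
step 5: expand (2,2) (f=10, h=4) → closed; open now [(0,6) g=2 f=12, (1,3) g=4 f=10, (1,6) g=1 f=10, (3,2) g=7 f=10]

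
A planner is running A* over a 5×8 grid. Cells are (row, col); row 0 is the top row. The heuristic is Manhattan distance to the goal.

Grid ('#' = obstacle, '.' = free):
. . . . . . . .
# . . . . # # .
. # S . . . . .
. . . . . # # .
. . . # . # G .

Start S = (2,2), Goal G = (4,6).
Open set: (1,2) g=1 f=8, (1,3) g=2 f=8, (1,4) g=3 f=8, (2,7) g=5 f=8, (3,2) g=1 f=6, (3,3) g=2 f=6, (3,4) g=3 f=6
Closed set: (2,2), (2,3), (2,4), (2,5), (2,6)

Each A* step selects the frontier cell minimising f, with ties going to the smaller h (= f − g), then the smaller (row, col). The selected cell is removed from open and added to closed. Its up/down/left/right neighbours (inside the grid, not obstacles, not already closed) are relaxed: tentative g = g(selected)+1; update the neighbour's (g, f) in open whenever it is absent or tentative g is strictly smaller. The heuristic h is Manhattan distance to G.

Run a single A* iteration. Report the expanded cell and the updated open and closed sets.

expanded=(3,4); open=[(1,2) g=1 f=8, (1,3) g=2 f=8, (1,4) g=3 f=8, (2,7) g=5 f=8, (3,2) g=1 f=6, (3,3) g=2 f=6, (4,4) g=4 f=6]; closed=[(2,2), (2,3), (2,4), (2,5), (2,6), (3,4)]

step 1: expand (3,4) (f=6, h=3) → closed; open now [(1,2) g=1 f=8, (1,3) g=2 f=8, (1,4) g=3 f=8, (2,7) g=5 f=8, (3,2) g=1 f=6, (3,3) g=2 f=6, (4,4) g=4 f=6]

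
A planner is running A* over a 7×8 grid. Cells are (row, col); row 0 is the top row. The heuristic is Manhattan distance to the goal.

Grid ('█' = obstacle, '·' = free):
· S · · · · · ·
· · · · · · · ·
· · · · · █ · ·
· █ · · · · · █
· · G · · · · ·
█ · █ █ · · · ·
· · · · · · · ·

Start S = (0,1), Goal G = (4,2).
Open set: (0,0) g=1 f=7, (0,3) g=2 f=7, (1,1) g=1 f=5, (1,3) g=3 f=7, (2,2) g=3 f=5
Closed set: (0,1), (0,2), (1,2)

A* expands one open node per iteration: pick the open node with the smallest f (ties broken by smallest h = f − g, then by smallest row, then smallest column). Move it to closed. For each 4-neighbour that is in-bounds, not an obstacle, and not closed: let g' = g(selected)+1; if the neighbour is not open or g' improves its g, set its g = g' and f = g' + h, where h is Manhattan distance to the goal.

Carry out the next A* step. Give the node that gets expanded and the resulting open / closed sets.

expanded=(2,2); open=[(0,0) g=1 f=7, (0,3) g=2 f=7, (1,1) g=1 f=5, (1,3) g=3 f=7, (2,1) g=4 f=7, (2,3) g=4 f=7, (3,2) g=4 f=5]; closed=[(0,1), (0,2), (1,2), (2,2)]

step 1: expand (2,2) (f=5, h=2) → closed; open now [(0,0) g=1 f=7, (0,3) g=2 f=7, (1,1) g=1 f=5, (1,3) g=3 f=7, (2,1) g=4 f=7, (2,3) g=4 f=7, (3,2) g=4 f=5]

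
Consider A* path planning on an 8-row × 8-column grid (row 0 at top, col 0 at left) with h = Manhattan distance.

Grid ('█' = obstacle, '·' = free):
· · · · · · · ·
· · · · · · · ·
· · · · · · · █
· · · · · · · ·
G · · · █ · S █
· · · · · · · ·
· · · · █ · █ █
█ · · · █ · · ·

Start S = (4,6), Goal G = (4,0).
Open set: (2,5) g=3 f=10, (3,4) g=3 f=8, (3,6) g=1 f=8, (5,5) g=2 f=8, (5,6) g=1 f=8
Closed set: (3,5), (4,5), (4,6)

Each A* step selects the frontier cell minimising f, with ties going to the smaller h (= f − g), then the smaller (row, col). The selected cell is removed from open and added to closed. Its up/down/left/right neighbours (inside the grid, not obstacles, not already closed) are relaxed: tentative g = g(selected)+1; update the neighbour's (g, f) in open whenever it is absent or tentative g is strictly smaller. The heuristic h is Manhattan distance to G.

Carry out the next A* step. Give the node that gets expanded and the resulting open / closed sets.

step 1: expand (3,4) (f=8, h=5) → closed; open now [(2,4) g=4 f=10, (2,5) g=3 f=10, (3,3) g=4 f=8, (3,6) g=1 f=8, (5,5) g=2 f=8, (5,6) g=1 f=8]

expanded=(3,4); open=[(2,4) g=4 f=10, (2,5) g=3 f=10, (3,3) g=4 f=8, (3,6) g=1 f=8, (5,5) g=2 f=8, (5,6) g=1 f=8]; closed=[(3,4), (3,5), (4,5), (4,6)]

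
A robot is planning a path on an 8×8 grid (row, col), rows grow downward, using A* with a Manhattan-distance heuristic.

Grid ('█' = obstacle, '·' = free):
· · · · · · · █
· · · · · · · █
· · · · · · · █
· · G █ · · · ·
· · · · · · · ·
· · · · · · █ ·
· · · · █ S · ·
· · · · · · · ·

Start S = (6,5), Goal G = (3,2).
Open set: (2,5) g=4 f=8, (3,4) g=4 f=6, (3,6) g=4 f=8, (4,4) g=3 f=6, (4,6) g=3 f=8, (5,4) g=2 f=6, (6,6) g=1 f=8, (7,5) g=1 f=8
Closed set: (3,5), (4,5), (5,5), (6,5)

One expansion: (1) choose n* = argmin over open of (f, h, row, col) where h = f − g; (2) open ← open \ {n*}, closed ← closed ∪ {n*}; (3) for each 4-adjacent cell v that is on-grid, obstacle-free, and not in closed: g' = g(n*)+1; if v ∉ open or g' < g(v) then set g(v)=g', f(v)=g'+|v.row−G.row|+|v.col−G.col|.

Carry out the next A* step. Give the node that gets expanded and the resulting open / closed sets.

expanded=(3,4); open=[(2,4) g=5 f=8, (2,5) g=4 f=8, (3,6) g=4 f=8, (4,4) g=3 f=6, (4,6) g=3 f=8, (5,4) g=2 f=6, (6,6) g=1 f=8, (7,5) g=1 f=8]; closed=[(3,4), (3,5), (4,5), (5,5), (6,5)]

step 1: expand (3,4) (f=6, h=2) → closed; open now [(2,4) g=5 f=8, (2,5) g=4 f=8, (3,6) g=4 f=8, (4,4) g=3 f=6, (4,6) g=3 f=8, (5,4) g=2 f=6, (6,6) g=1 f=8, (7,5) g=1 f=8]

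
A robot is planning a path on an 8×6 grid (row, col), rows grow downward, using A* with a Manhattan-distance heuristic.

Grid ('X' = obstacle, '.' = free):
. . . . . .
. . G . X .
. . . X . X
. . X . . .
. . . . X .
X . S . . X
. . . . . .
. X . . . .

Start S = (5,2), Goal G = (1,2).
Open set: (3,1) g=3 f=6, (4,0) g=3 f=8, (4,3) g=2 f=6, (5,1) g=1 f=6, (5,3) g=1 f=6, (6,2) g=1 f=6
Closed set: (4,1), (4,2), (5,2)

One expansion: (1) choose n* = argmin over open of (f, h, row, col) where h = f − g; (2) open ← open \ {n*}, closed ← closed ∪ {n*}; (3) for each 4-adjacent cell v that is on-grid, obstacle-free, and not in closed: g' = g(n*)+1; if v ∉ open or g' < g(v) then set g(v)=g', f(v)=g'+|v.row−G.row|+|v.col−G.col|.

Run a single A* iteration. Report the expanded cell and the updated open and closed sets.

expanded=(3,1); open=[(2,1) g=4 f=6, (3,0) g=4 f=8, (4,0) g=3 f=8, (4,3) g=2 f=6, (5,1) g=1 f=6, (5,3) g=1 f=6, (6,2) g=1 f=6]; closed=[(3,1), (4,1), (4,2), (5,2)]

step 1: expand (3,1) (f=6, h=3) → closed; open now [(2,1) g=4 f=6, (3,0) g=4 f=8, (4,0) g=3 f=8, (4,3) g=2 f=6, (5,1) g=1 f=6, (5,3) g=1 f=6, (6,2) g=1 f=6]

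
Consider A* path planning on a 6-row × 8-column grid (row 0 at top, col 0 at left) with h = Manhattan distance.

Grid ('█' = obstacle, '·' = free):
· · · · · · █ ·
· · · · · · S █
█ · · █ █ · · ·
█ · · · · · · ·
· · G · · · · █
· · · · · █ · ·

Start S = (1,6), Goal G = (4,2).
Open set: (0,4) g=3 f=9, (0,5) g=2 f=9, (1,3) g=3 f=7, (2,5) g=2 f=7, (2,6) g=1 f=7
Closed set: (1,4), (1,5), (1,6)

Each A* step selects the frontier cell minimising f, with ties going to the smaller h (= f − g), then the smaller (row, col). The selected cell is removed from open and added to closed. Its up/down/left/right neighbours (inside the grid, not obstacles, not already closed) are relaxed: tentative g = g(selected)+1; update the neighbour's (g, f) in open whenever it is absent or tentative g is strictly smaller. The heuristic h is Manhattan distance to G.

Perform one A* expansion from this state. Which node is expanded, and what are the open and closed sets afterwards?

expanded=(1,3); open=[(0,3) g=4 f=9, (0,4) g=3 f=9, (0,5) g=2 f=9, (1,2) g=4 f=7, (2,5) g=2 f=7, (2,6) g=1 f=7]; closed=[(1,3), (1,4), (1,5), (1,6)]

step 1: expand (1,3) (f=7, h=4) → closed; open now [(0,3) g=4 f=9, (0,4) g=3 f=9, (0,5) g=2 f=9, (1,2) g=4 f=7, (2,5) g=2 f=7, (2,6) g=1 f=7]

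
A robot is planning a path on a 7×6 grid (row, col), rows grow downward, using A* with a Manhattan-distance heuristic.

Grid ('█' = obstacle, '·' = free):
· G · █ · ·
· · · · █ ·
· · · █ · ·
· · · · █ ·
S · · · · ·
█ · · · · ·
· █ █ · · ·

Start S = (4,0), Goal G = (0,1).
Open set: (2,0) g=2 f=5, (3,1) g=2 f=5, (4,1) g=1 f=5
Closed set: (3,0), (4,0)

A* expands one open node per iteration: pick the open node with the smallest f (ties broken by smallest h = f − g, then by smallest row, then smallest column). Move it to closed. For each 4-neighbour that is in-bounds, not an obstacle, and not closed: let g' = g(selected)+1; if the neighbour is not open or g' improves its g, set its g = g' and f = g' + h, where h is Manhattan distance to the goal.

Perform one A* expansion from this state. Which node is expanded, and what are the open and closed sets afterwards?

step 1: expand (2,0) (f=5, h=3) → closed; open now [(1,0) g=3 f=5, (2,1) g=3 f=5, (3,1) g=2 f=5, (4,1) g=1 f=5]

expanded=(2,0); open=[(1,0) g=3 f=5, (2,1) g=3 f=5, (3,1) g=2 f=5, (4,1) g=1 f=5]; closed=[(2,0), (3,0), (4,0)]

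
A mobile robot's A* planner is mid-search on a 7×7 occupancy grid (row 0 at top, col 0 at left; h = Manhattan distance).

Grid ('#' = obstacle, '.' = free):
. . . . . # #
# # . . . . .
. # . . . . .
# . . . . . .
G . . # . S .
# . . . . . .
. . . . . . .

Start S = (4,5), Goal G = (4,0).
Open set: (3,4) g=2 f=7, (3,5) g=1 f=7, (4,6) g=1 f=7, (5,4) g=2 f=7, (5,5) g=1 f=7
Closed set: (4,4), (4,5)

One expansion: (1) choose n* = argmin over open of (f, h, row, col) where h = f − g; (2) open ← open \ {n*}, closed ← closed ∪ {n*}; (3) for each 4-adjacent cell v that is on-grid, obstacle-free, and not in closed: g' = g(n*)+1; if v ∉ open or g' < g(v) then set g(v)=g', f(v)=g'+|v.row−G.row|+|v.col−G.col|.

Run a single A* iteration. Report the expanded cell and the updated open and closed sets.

expanded=(3,4); open=[(2,4) g=3 f=9, (3,3) g=3 f=7, (3,5) g=1 f=7, (4,6) g=1 f=7, (5,4) g=2 f=7, (5,5) g=1 f=7]; closed=[(3,4), (4,4), (4,5)]

step 1: expand (3,4) (f=7, h=5) → closed; open now [(2,4) g=3 f=9, (3,3) g=3 f=7, (3,5) g=1 f=7, (4,6) g=1 f=7, (5,4) g=2 f=7, (5,5) g=1 f=7]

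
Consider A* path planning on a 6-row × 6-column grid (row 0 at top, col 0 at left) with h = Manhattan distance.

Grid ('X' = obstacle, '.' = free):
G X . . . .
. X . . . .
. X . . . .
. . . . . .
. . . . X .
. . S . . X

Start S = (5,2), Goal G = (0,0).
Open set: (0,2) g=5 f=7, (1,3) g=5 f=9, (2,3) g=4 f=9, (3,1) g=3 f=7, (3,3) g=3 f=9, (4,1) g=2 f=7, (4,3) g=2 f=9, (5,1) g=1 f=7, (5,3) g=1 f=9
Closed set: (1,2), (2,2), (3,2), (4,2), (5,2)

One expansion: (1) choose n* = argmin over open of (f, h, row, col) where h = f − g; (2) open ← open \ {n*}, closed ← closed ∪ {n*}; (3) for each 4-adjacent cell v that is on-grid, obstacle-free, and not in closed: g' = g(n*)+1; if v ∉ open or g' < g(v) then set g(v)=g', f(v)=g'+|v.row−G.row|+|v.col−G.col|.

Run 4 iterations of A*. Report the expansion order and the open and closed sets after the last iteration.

order=[(0,2) → (3,1) → (3,0) → (2,0)]; open=[(0,3) g=6 f=9, (1,0) g=6 f=7, (1,3) g=5 f=9, (2,3) g=4 f=9, (3,3) g=3 f=9, (4,0) g=5 f=9, (4,1) g=2 f=7, (4,3) g=2 f=9, (5,1) g=1 f=7, (5,3) g=1 f=9]; closed=[(0,2), (1,2), (2,0), (2,2), (3,0), (3,1), (3,2), (4,2), (5,2)]

step 1: expand (0,2) (f=7, h=2) → closed; open now [(0,3) g=6 f=9, (1,3) g=5 f=9, (2,3) g=4 f=9, (3,1) g=3 f=7, (3,3) g=3 f=9, (4,1) g=2 f=7, (4,3) g=2 f=9, (5,1) g=1 f=7, (5,3) g=1 f=9]
step 2: expand (3,1) (f=7, h=4) → closed; open now [(0,3) g=6 f=9, (1,3) g=5 f=9, (2,3) g=4 f=9, (3,0) g=4 f=7, (3,3) g=3 f=9, (4,1) g=2 f=7, (4,3) g=2 f=9, (5,1) g=1 f=7, (5,3) g=1 f=9]
step 3: expand (3,0) (f=7, h=3) → closed; open now [(0,3) g=6 f=9, (1,3) g=5 f=9, (2,0) g=5 f=7, (2,3) g=4 f=9, (3,3) g=3 f=9, (4,0) g=5 f=9, (4,1) g=2 f=7, (4,3) g=2 f=9, (5,1) g=1 f=7, (5,3) g=1 f=9]
step 4: expand (2,0) (f=7, h=2) → closed; open now [(0,3) g=6 f=9, (1,0) g=6 f=7, (1,3) g=5 f=9, (2,3) g=4 f=9, (3,3) g=3 f=9, (4,0) g=5 f=9, (4,1) g=2 f=7, (4,3) g=2 f=9, (5,1) g=1 f=7, (5,3) g=1 f=9]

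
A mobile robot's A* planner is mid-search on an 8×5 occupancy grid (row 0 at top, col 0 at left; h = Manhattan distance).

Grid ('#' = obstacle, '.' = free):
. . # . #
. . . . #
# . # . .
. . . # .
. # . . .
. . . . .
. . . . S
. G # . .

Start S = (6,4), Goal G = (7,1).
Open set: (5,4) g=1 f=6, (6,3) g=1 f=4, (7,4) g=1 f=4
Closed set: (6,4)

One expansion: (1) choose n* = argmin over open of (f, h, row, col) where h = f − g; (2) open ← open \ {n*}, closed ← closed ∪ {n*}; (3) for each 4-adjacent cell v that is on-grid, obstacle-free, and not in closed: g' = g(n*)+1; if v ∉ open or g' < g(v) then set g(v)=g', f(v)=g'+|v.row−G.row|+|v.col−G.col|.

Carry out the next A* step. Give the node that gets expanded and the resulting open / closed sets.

expanded=(6,3); open=[(5,3) g=2 f=6, (5,4) g=1 f=6, (6,2) g=2 f=4, (7,3) g=2 f=4, (7,4) g=1 f=4]; closed=[(6,3), (6,4)]

step 1: expand (6,3) (f=4, h=3) → closed; open now [(5,3) g=2 f=6, (5,4) g=1 f=6, (6,2) g=2 f=4, (7,3) g=2 f=4, (7,4) g=1 f=4]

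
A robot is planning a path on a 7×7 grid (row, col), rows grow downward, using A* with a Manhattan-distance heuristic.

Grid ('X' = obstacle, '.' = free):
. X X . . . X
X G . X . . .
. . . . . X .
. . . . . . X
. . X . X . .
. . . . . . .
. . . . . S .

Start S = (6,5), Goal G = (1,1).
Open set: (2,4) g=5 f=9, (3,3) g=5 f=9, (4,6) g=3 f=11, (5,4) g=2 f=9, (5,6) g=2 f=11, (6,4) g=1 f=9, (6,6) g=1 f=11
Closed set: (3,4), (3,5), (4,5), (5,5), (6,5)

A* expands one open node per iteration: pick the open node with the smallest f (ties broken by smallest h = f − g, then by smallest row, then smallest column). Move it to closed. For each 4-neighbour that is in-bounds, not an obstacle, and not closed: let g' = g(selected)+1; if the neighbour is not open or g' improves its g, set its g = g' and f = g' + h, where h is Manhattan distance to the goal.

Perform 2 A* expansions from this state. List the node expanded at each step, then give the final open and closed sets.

step 1: expand (2,4) (f=9, h=4) → closed; open now [(1,4) g=6 f=9, (2,3) g=6 f=9, (3,3) g=5 f=9, (4,6) g=3 f=11, (5,4) g=2 f=9, (5,6) g=2 f=11, (6,4) g=1 f=9, (6,6) g=1 f=11]
step 2: expand (1,4) (f=9, h=3) → closed; open now [(0,4) g=7 f=11, (1,5) g=7 f=11, (2,3) g=6 f=9, (3,3) g=5 f=9, (4,6) g=3 f=11, (5,4) g=2 f=9, (5,6) g=2 f=11, (6,4) g=1 f=9, (6,6) g=1 f=11]

order=[(2,4) → (1,4)]; open=[(0,4) g=7 f=11, (1,5) g=7 f=11, (2,3) g=6 f=9, (3,3) g=5 f=9, (4,6) g=3 f=11, (5,4) g=2 f=9, (5,6) g=2 f=11, (6,4) g=1 f=9, (6,6) g=1 f=11]; closed=[(1,4), (2,4), (3,4), (3,5), (4,5), (5,5), (6,5)]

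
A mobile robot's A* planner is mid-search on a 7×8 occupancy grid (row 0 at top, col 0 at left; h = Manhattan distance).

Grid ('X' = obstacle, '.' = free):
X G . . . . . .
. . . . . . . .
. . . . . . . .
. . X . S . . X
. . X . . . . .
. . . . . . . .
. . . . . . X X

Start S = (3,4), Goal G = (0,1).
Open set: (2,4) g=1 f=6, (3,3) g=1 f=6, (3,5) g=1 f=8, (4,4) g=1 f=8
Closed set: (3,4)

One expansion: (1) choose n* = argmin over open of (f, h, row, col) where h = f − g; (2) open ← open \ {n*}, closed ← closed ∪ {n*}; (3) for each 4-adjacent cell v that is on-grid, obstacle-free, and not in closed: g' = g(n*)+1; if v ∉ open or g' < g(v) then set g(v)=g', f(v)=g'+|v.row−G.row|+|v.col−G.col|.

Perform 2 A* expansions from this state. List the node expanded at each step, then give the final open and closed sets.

step 1: expand (2,4) (f=6, h=5) → closed; open now [(1,4) g=2 f=6, (2,3) g=2 f=6, (2,5) g=2 f=8, (3,3) g=1 f=6, (3,5) g=1 f=8, (4,4) g=1 f=8]
step 2: expand (1,4) (f=6, h=4) → closed; open now [(0,4) g=3 f=6, (1,3) g=3 f=6, (1,5) g=3 f=8, (2,3) g=2 f=6, (2,5) g=2 f=8, (3,3) g=1 f=6, (3,5) g=1 f=8, (4,4) g=1 f=8]

order=[(2,4) → (1,4)]; open=[(0,4) g=3 f=6, (1,3) g=3 f=6, (1,5) g=3 f=8, (2,3) g=2 f=6, (2,5) g=2 f=8, (3,3) g=1 f=6, (3,5) g=1 f=8, (4,4) g=1 f=8]; closed=[(1,4), (2,4), (3,4)]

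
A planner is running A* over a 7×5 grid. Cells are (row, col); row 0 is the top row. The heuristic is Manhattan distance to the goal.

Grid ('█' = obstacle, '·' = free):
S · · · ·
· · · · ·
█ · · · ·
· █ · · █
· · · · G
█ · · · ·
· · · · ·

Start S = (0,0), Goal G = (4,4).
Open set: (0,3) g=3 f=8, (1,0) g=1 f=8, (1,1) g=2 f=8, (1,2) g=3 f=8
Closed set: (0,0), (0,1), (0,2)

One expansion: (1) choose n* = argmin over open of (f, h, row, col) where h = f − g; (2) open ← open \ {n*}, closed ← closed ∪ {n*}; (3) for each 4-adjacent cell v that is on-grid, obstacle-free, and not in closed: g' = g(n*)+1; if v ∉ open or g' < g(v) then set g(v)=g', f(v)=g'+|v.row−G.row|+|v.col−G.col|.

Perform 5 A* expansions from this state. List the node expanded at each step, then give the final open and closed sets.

step 1: expand (0,3) (f=8, h=5) → closed; open now [(0,4) g=4 f=8, (1,0) g=1 f=8, (1,1) g=2 f=8, (1,2) g=3 f=8, (1,3) g=4 f=8]
step 2: expand (0,4) (f=8, h=4) → closed; open now [(1,0) g=1 f=8, (1,1) g=2 f=8, (1,2) g=3 f=8, (1,3) g=4 f=8, (1,4) g=5 f=8]
step 3: expand (1,4) (f=8, h=3) → closed; open now [(1,0) g=1 f=8, (1,1) g=2 f=8, (1,2) g=3 f=8, (1,3) g=4 f=8, (2,4) g=6 f=8]
step 4: expand (2,4) (f=8, h=2) → closed; open now [(1,0) g=1 f=8, (1,1) g=2 f=8, (1,2) g=3 f=8, (1,3) g=4 f=8, (2,3) g=7 f=10]
step 5: expand (1,3) (f=8, h=4) → closed; open now [(1,0) g=1 f=8, (1,1) g=2 f=8, (1,2) g=3 f=8, (2,3) g=5 f=8]

order=[(0,3) → (0,4) → (1,4) → (2,4) → (1,3)]; open=[(1,0) g=1 f=8, (1,1) g=2 f=8, (1,2) g=3 f=8, (2,3) g=5 f=8]; closed=[(0,0), (0,1), (0,2), (0,3), (0,4), (1,3), (1,4), (2,4)]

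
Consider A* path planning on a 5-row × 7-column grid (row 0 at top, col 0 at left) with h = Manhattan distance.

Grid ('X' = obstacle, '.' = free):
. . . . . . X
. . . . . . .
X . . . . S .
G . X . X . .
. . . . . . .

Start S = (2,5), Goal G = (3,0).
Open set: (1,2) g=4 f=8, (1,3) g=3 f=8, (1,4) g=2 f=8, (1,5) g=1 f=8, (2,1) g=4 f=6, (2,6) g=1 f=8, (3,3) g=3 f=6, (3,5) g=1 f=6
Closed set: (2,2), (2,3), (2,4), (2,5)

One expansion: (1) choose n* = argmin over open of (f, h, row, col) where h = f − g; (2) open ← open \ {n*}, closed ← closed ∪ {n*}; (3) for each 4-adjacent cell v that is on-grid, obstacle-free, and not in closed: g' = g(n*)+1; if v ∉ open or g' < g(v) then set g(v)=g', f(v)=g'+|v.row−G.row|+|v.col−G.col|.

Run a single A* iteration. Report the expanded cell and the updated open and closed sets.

expanded=(2,1); open=[(1,1) g=5 f=8, (1,2) g=4 f=8, (1,3) g=3 f=8, (1,4) g=2 f=8, (1,5) g=1 f=8, (2,6) g=1 f=8, (3,1) g=5 f=6, (3,3) g=3 f=6, (3,5) g=1 f=6]; closed=[(2,1), (2,2), (2,3), (2,4), (2,5)]

step 1: expand (2,1) (f=6, h=2) → closed; open now [(1,1) g=5 f=8, (1,2) g=4 f=8, (1,3) g=3 f=8, (1,4) g=2 f=8, (1,5) g=1 f=8, (2,6) g=1 f=8, (3,1) g=5 f=6, (3,3) g=3 f=6, (3,5) g=1 f=6]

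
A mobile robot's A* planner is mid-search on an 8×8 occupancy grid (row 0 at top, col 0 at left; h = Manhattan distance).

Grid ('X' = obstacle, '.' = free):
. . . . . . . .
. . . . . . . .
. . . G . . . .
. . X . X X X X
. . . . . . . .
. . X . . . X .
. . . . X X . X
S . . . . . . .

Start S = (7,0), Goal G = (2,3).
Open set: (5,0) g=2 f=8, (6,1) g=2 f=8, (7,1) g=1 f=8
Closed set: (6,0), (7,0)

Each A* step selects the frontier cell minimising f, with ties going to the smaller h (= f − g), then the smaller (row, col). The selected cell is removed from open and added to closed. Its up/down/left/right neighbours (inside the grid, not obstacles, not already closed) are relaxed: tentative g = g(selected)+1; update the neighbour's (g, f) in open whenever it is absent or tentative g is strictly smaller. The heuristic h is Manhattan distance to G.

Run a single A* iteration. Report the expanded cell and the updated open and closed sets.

step 1: expand (5,0) (f=8, h=6) → closed; open now [(4,0) g=3 f=8, (5,1) g=3 f=8, (6,1) g=2 f=8, (7,1) g=1 f=8]

expanded=(5,0); open=[(4,0) g=3 f=8, (5,1) g=3 f=8, (6,1) g=2 f=8, (7,1) g=1 f=8]; closed=[(5,0), (6,0), (7,0)]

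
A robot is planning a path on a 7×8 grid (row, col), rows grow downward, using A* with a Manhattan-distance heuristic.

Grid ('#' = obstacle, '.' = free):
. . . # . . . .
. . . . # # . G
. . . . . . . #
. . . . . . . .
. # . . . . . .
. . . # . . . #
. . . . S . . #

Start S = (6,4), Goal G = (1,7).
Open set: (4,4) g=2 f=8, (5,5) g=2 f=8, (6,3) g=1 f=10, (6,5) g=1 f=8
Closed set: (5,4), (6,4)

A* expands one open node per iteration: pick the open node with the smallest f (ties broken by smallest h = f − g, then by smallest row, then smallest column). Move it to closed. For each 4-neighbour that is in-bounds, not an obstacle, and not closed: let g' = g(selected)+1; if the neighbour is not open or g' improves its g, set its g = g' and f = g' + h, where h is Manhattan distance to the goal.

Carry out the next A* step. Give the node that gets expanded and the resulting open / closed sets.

step 1: expand (4,4) (f=8, h=6) → closed; open now [(3,4) g=3 f=8, (4,3) g=3 f=10, (4,5) g=3 f=8, (5,5) g=2 f=8, (6,3) g=1 f=10, (6,5) g=1 f=8]

expanded=(4,4); open=[(3,4) g=3 f=8, (4,3) g=3 f=10, (4,5) g=3 f=8, (5,5) g=2 f=8, (6,3) g=1 f=10, (6,5) g=1 f=8]; closed=[(4,4), (5,4), (6,4)]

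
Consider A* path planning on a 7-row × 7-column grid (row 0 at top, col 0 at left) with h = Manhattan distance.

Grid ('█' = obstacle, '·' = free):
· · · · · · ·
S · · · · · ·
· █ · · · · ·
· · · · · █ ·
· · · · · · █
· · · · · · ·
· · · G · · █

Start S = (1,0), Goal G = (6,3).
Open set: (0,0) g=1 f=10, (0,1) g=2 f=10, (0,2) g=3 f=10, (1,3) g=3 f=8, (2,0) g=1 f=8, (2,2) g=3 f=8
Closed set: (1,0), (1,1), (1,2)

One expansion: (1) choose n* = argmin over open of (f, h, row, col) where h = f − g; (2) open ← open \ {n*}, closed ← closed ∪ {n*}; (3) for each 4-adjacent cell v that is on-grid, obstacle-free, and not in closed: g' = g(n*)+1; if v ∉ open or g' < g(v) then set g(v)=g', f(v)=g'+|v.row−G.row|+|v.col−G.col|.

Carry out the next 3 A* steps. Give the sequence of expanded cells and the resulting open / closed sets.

step 1: expand (1,3) (f=8, h=5) → closed; open now [(0,0) g=1 f=10, (0,1) g=2 f=10, (0,2) g=3 f=10, (0,3) g=4 f=10, (1,4) g=4 f=10, (2,0) g=1 f=8, (2,2) g=3 f=8, (2,3) g=4 f=8]
step 2: expand (2,3) (f=8, h=4) → closed; open now [(0,0) g=1 f=10, (0,1) g=2 f=10, (0,2) g=3 f=10, (0,3) g=4 f=10, (1,4) g=4 f=10, (2,0) g=1 f=8, (2,2) g=3 f=8, (2,4) g=5 f=10, (3,3) g=5 f=8]
step 3: expand (3,3) (f=8, h=3) → closed; open now [(0,0) g=1 f=10, (0,1) g=2 f=10, (0,2) g=3 f=10, (0,3) g=4 f=10, (1,4) g=4 f=10, (2,0) g=1 f=8, (2,2) g=3 f=8, (2,4) g=5 f=10, (3,2) g=6 f=10, (3,4) g=6 f=10, (4,3) g=6 f=8]

order=[(1,3) → (2,3) → (3,3)]; open=[(0,0) g=1 f=10, (0,1) g=2 f=10, (0,2) g=3 f=10, (0,3) g=4 f=10, (1,4) g=4 f=10, (2,0) g=1 f=8, (2,2) g=3 f=8, (2,4) g=5 f=10, (3,2) g=6 f=10, (3,4) g=6 f=10, (4,3) g=6 f=8]; closed=[(1,0), (1,1), (1,2), (1,3), (2,3), (3,3)]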